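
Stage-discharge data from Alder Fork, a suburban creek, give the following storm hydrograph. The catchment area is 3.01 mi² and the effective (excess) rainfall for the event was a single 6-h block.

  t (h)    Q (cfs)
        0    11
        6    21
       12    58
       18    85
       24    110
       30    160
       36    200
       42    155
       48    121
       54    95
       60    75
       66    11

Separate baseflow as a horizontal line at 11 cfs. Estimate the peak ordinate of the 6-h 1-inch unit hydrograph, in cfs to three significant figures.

U_p ≈ 63.1 cfs

Direct runoff: 0.0, 10.0, 47.0, 74.0, 99.0, 149.0, 189.0, 144.0, 110.0, 84.0, 64.0, 0.0 cfs; ΣQ_DR = 970.0 cfs, peak = 189.0 cfs.
Runoff depth d = ΣQ_DR·Δt / A = 970.0 × 21600 / (3.01 mi²) = 2.996 in.
The 1-inch UH is the DRH scaled by (1 in)/d, so U_p = 189.0 × 1/2.996 = 63.1 cfs.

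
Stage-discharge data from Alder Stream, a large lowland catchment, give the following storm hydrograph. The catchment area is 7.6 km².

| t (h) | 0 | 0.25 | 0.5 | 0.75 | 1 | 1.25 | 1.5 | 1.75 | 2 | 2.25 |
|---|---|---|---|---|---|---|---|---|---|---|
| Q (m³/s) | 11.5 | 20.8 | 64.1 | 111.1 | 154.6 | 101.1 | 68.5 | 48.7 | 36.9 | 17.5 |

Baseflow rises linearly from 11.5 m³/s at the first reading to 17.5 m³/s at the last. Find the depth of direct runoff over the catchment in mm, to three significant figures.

Direct runoff: 0.00, 8.63, 51.27, 97.60, 140.43, 86.27, 53.00, 32.53, 20.07, 0.00 m³/s; ΣQ_DR = 489.8 m³/s.
V = ΣQ_DR · Δt = 489.8 × 900 s = 4.408 × 10^5 m³.
Over A = 7.6 km², depth = V / A = 58.0 mm.

d ≈ 58.0 mm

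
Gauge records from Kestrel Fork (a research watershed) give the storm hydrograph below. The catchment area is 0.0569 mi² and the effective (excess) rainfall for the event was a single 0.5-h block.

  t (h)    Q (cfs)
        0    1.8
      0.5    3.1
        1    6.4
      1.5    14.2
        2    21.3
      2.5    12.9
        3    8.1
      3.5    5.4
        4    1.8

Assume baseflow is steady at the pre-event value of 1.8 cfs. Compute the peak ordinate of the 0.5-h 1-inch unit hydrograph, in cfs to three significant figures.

U_p ≈ 24.4 cfs

Direct runoff: 0.0, 1.3, 4.6, 12.4, 19.5, 11.1, 6.3, 3.6, 0.0 cfs; ΣQ_DR = 58.80 cfs, peak = 19.5 cfs.
Runoff depth d = ΣQ_DR·Δt / A = 58.80 × 1800 / (0.0569 mi²) = 0.8007 in.
The 1-inch UH is the DRH scaled by (1 in)/d, so U_p = 19.5 × 1/0.8007 = 24.4 cfs.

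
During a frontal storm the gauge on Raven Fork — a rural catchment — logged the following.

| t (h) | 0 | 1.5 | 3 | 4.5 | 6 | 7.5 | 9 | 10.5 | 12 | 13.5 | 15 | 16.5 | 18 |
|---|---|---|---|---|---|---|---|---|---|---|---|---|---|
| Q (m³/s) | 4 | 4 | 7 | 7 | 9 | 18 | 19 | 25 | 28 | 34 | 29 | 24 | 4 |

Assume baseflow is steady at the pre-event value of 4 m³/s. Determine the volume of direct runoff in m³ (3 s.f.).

Direct-runoff ordinates (Q − Q_b): 0.0, 0.0, 3.0, 3.0, 5.0, 14.0, 15.0, 21.0, 24.0, 30.0, 25.0, 20.0, 0.0 m³/s.
ΣQ_DR = 160.0 m³/s.
With Δt = 1.5 h = 5400 s, V = ΣQ_DR · Δt = 160.0 × 5400 = 8.64 × 10^5 m³.

V ≈ 8.64 × 10^5 m³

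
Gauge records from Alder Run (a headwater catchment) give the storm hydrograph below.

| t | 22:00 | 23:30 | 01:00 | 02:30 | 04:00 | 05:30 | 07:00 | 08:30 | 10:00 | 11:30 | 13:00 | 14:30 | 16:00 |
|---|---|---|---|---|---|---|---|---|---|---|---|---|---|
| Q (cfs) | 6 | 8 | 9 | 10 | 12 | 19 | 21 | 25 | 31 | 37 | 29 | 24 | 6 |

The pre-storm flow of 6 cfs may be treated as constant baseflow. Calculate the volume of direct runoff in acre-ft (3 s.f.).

Direct-runoff ordinates (Q − Q_b): 0.0, 2.0, 3.0, 4.0, 6.0, 13.0, 15.0, 19.0, 25.0, 31.0, 23.0, 18.0, 0.0 cfs.
ΣQ_DR = 159.0 cfs.
With Δt = 1.5 h = 5400 s, V = ΣQ_DR · Δt = 159.0 × 5400 = 8.59 × 10^5 ft³ = 19.7 acre-ft.

V ≈ 19.7 acre-ft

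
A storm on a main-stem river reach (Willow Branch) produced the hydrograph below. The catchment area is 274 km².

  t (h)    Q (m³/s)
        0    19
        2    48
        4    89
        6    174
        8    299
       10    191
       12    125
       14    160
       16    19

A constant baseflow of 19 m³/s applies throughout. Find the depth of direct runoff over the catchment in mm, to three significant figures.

Direct runoff: 0.0, 29.0, 70.0, 155.0, 280.0, 172.0, 106.0, 141.0, 0.0 m³/s; ΣQ_DR = 953.0 m³/s.
V = ΣQ_DR · Δt = 953.0 × 7200 s = 6.862 × 10^6 m³.
Over A = 274 km², depth = V / A = 25.0 mm.

d ≈ 25.0 mm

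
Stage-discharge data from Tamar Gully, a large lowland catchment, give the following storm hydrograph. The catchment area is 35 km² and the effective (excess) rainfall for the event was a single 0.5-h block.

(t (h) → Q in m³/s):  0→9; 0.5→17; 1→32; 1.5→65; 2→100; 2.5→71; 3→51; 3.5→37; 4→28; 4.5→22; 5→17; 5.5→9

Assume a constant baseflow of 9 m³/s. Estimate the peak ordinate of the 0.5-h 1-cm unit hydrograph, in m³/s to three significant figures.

U_p ≈ 50.6 m³/s

Direct runoff: 0.0, 8.0, 23.0, 56.0, 91.0, 62.0, 42.0, 28.0, 19.0, 13.0, 8.0, 0.0 m³/s; ΣQ_DR = 350.0 m³/s, peak = 91.0 m³/s.
Runoff depth d = ΣQ_DR·Δt / A = 350.0 × 1800 / (35 km²) = 18.00 mm.
The 1-cm UH is the DRH scaled by (10 mm)/d, so U_p = 91.0 × 10/18.00 = 50.6 m³/s.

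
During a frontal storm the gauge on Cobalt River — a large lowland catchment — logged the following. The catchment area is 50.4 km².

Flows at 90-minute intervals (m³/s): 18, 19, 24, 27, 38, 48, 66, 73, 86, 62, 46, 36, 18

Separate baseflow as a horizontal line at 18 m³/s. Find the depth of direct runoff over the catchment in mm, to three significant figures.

d ≈ 35.0 mm

Direct runoff: 0.0, 1.0, 6.0, 9.0, 20.0, 30.0, 48.0, 55.0, 68.0, 44.0, 28.0, 18.0, 0.0 m³/s; ΣQ_DR = 327.0 m³/s.
V = ΣQ_DR · Δt = 327.0 × 5400 s = 1.766 × 10^6 m³.
Over A = 50.4 km², depth = V / A = 35.0 mm.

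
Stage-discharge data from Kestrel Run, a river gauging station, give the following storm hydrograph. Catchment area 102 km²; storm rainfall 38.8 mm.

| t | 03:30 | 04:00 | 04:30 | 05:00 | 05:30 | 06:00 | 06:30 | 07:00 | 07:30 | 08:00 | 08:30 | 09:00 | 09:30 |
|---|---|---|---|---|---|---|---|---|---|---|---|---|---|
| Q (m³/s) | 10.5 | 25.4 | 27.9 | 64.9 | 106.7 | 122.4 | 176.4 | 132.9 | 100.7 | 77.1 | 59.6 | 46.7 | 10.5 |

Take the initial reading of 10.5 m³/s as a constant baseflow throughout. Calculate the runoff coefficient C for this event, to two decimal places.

C ≈ 0.38

ΣQ_DR = 825.2 m³/s; V = ΣQ_DR·Δt = 1.485 × 10^6 m³.
Runoff depth d = V / A = 14.56 mm.
C = d / P = 14.56 / 38.8 = 0.38.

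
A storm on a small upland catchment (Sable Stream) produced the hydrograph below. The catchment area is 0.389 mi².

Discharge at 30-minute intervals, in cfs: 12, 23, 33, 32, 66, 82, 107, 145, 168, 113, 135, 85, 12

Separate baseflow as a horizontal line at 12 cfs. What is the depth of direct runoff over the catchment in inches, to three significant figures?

d ≈ 1.71 in

Direct runoff: 0.0, 11.0, 21.0, 20.0, 54.0, 70.0, 95.0, 133.0, 156.0, 101.0, 123.0, 73.0, 0.0 cfs; ΣQ_DR = 857.0 cfs.
V = ΣQ_DR · Δt = 857.0 × 1800 s = 1.543 × 10^6 ft³.
Over A = 0.389 mi², depth = V / A = 1.71 in.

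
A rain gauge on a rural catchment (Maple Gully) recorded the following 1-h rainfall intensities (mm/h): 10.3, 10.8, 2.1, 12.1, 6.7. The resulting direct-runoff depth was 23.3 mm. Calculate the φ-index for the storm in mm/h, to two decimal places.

Only the 4 blocks with intensity above φ contribute runoff: 10.3, 10.8, 12.1, 6.7 mm/h.
Σ(I−φ)·Δt = d  ⇒  (10.3+10.8+12.1+6.7 − 4φ)·1 = 23.3
φ = (39.90 − 23.3/1) / 4 = 4.15 mm/h.

φ ≈ 4.15 mm/h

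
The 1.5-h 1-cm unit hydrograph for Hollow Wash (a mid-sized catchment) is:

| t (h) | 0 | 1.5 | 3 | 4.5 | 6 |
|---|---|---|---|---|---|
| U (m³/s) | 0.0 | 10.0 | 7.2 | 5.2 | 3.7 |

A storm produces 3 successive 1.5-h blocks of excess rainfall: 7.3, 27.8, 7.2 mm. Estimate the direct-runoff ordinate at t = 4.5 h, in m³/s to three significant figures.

Q ≈ 31.0 m³/s

By discrete convolution, Q_j = Σ (P_i / 10 mm) · U_{j−i}.
At t = 4.5 h (j=3): Q = (7.3/10)·5.2 + (27.8/10)·7.2 + (7.2/10)·10.0 = 31.0 m³/s.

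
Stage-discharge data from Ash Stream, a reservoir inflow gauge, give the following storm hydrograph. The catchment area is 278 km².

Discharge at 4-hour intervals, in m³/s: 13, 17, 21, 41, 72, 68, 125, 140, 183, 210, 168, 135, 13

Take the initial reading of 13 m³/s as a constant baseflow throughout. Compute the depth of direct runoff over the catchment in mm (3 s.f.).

d ≈ 53.7 mm

Direct runoff: 0.0, 4.0, 8.0, 28.0, 59.0, 55.0, 112.0, 127.0, 170.0, 197.0, 155.0, 122.0, 0.0 m³/s; ΣQ_DR = 1037 m³/s.
V = ΣQ_DR · Δt = 1037 × 14400 s = 1.493 × 10^7 m³.
Over A = 278 km², depth = V / A = 53.7 mm.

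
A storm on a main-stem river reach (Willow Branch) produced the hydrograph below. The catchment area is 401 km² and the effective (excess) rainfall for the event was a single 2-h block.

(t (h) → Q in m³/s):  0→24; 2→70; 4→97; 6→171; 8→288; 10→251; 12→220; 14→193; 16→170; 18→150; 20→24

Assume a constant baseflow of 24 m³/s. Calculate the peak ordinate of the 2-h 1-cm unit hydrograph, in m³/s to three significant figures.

Direct runoff: 0.0, 46.0, 73.0, 147.0, 264.0, 227.0, 196.0, 169.0, 146.0, 126.0, 0.0 m³/s; ΣQ_DR = 1394 m³/s, peak = 264.0 m³/s.
Runoff depth d = ΣQ_DR·Δt / A = 1394 × 7200 / (401 km²) = 25.03 mm.
The 1-cm UH is the DRH scaled by (10 mm)/d, so U_p = 264.0 × 10/25.03 = 105 m³/s.

U_p ≈ 105 m³/s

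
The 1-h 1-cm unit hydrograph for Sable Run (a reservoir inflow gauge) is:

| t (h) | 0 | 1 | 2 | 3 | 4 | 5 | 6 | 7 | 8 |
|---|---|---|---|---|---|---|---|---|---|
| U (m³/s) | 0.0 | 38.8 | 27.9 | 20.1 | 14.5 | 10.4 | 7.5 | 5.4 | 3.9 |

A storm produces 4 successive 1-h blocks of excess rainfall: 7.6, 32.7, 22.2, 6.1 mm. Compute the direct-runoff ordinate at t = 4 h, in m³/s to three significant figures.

Q ≈ 162 m³/s

By discrete convolution, Q_j = Σ (P_i / 10 mm) · U_{j−i}.
At t = 4 h (j=4): Q = (7.6/10)·14.5 + (32.7/10)·20.1 + (22.2/10)·27.9 + (6.1/10)·38.8 = 162 m³/s.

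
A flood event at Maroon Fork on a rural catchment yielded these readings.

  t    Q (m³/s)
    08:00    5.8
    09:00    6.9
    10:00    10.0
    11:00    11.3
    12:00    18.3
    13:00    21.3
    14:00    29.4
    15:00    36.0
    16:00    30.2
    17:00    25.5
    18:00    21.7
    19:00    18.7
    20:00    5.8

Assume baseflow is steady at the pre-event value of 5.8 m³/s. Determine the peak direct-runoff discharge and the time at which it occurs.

Q_p = 30.2 m³/s at t = 15:00

Subtracting baseflow gives direct-runoff ordinates: 0.0, 1.1, 4.2, 5.5, 12.5, 15.5, 23.6, 30.2, 24.4, 19.7, 15.9, 12.9, 0.0 m³/s.
The maximum is 30.2 m³/s, occurring at the reading for t = 15:00.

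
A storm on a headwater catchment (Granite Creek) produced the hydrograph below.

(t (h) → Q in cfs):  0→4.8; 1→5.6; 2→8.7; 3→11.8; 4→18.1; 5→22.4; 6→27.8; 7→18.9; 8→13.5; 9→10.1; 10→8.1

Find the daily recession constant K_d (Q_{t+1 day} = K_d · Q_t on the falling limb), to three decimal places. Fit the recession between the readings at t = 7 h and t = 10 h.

K_d ≈ 0.001

Between t = 7 h and t = 10 h the flow falls from 18.9 to 8.1 cfs over 3×1 h = 3 h.
Per-interval ratio K = (8.1/18.9)^(1/3) = 0.7539; K_d = K^(24/1) = 0.001.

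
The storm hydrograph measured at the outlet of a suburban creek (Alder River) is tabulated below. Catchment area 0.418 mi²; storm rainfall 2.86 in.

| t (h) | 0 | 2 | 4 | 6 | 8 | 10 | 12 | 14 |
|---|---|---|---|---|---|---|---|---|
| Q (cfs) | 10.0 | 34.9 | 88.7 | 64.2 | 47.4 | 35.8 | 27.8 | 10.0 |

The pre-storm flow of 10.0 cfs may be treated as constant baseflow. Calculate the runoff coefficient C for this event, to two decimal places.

C ≈ 0.62

ΣQ_DR = 238.8 cfs; V = ΣQ_DR·Δt = 1.719 × 10^6 ft³.
Runoff depth d = V / A = 1.771 in.
C = d / P = 1.771 / 2.86 = 0.62.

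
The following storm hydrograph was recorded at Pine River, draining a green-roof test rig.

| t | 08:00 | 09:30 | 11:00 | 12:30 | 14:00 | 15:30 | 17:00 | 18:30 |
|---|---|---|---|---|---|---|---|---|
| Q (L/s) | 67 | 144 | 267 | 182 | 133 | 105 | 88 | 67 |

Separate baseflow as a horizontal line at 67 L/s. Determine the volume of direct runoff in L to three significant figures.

Direct-runoff ordinates (Q − Q_b): 0.0, 77.0, 200.0, 115.0, 66.0, 38.0, 21.0, 0.0 L/s.
ΣQ_DR = 517.0 L/s.
With Δt = 1.5 h = 5400 s, V = ΣQ_DR · Δt = 517.0 × 5400 = 2.79 × 10^6 L.

V ≈ 2.79 × 10^6 L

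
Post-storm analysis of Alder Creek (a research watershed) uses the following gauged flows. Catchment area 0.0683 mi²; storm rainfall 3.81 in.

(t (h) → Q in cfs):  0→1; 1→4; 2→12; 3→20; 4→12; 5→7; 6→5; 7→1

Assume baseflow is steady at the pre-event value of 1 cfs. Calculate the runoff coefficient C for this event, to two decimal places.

C ≈ 0.32

ΣQ_DR = 54.00 cfs; V = ΣQ_DR·Δt = 1.944 × 10^5 ft³.
Runoff depth d = V / A = 1.225 in.
C = d / P = 1.225 / 3.81 = 0.32.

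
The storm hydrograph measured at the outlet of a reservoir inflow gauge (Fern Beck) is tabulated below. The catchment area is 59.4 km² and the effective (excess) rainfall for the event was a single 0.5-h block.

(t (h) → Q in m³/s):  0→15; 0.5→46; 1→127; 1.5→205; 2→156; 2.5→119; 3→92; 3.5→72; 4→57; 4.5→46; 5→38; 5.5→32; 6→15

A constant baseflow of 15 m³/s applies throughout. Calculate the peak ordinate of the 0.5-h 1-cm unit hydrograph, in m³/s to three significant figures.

Direct runoff: 0.0, 31.0, 112.0, 190.0, 141.0, 104.0, 77.0, 57.0, 42.0, 31.0, 23.0, 17.0, 0.0 m³/s; ΣQ_DR = 825.0 m³/s, peak = 190.0 m³/s.
Runoff depth d = ΣQ_DR·Δt / A = 825.0 × 1800 / (59.4 km²) = 25.00 mm.
The 1-cm UH is the DRH scaled by (10 mm)/d, so U_p = 190.0 × 10/25.00 = 76.0 m³/s.

U_p ≈ 76.0 m³/s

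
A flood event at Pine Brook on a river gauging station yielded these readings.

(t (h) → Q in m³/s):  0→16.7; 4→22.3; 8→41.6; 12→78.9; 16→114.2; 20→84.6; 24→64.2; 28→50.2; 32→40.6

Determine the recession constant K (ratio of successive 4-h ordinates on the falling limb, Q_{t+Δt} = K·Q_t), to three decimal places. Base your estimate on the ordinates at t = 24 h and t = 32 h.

K ≈ 0.795

Using the recession-limb readings at t = 24 h and t = 32 h: Q falls from 64.2 to 40.6 m³/s over 2 intervals.
K = (Q₂/Q₁)^(1/2) = (40.6/64.2)^(1/2) = 0.795.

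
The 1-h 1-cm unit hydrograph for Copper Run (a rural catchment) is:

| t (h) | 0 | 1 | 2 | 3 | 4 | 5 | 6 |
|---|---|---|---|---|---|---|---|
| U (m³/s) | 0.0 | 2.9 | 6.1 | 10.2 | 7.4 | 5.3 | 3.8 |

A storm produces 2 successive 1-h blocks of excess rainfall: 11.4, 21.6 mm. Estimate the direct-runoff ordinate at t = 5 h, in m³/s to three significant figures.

Q ≈ 22.0 m³/s

By discrete convolution, Q_j = Σ (P_i / 10 mm) · U_{j−i}.
At t = 5 h (j=5): Q = (11.4/10)·5.3 + (21.6/10)·7.4 = 22.0 m³/s.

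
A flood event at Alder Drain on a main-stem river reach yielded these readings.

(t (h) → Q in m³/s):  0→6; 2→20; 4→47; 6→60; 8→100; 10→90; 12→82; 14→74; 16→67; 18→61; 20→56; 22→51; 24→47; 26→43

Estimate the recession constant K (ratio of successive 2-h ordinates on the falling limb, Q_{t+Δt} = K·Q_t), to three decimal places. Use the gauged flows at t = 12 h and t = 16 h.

Using the recession-limb readings at t = 12 h and t = 16 h: Q falls from 82 to 67 m³/s over 2 intervals.
K = (Q₂/Q₁)^(1/2) = (67/82)^(1/2) = 0.904.

K ≈ 0.904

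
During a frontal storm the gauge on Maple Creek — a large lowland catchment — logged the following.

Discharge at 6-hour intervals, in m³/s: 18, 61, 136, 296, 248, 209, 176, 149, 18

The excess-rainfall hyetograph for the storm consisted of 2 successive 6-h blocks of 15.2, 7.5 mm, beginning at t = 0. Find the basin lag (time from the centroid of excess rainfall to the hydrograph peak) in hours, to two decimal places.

t_L ≈ 13.02 h

Centroid of excess rainfall: t_c = Σ P_i·t̄_i / ΣP_i = 4.9824 h (block centres at 3, 9 h).
Hydrograph peak occurs at t = 18 h, so basin lag t_L = 18 − 4.9824 = 13.02 h.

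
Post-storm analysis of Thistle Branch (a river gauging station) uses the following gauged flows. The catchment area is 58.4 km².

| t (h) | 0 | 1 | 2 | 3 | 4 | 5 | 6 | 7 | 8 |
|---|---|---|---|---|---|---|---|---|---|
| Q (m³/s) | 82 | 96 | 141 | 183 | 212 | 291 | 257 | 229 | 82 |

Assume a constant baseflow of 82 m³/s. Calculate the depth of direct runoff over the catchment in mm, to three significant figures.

d ≈ 51.5 mm

Direct runoff: 0.0, 14.0, 59.0, 101.0, 130.0, 209.0, 175.0, 147.0, 0.0 m³/s; ΣQ_DR = 835.0 m³/s.
V = ΣQ_DR · Δt = 835.0 × 3600 s = 3.006 × 10^6 m³.
Over A = 58.4 km², depth = V / A = 51.5 mm.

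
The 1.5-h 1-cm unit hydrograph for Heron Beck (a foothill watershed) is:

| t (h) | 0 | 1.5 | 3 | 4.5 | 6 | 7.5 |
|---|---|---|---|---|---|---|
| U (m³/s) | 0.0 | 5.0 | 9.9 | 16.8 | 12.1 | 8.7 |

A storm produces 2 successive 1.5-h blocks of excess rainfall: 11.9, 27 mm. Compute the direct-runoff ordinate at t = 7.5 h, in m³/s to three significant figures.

Q ≈ 43.0 m³/s

By discrete convolution, Q_j = Σ (P_i / 10 mm) · U_{j−i}.
At t = 7.5 h (j=5): Q = (11.9/10)·8.7 + (27/10)·12.1 = 43.0 m³/s.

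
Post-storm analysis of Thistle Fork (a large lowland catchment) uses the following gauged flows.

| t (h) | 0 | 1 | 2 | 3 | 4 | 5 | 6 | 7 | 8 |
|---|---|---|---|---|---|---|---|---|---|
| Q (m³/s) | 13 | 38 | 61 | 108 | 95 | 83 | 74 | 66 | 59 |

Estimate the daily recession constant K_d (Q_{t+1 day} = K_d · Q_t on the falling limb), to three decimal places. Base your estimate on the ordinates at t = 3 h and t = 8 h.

Between t = 3 h and t = 8 h the flow falls from 108 to 59 m³/s over 5×1 h = 5 h.
Per-interval ratio K = (59/108)^(1/5) = 0.8861; K_d = K^(24/1) = 0.055.

K_d ≈ 0.055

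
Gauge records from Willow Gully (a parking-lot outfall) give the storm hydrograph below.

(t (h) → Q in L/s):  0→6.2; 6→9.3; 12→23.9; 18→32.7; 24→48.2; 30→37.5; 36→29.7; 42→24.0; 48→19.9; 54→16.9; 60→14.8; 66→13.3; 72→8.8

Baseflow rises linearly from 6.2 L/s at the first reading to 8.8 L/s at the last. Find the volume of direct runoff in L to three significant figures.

V ≈ 4.05 × 10^6 L

Direct-runoff ordinates (Q − Q_b): 0.00, 2.88, 17.27, 25.85, 41.13, 30.22, 22.20, 16.28, 11.97, 8.75, 6.43, 4.72, 0.00 L/s.
ΣQ_DR = 187.7 L/s.
With Δt = 6 h = 21600 s, V = ΣQ_DR · Δt = 187.7 × 21600 = 4.05 × 10^6 L.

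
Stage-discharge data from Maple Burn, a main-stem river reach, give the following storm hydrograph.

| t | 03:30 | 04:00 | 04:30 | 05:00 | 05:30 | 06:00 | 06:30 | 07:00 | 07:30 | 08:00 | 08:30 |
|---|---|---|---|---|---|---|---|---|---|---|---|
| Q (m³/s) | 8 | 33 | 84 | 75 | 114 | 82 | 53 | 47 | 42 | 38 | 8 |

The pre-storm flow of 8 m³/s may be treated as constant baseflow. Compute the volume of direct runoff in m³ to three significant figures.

V ≈ 8.93 × 10^5 m³

Direct-runoff ordinates (Q − Q_b): 0.0, 25.0, 76.0, 67.0, 106.0, 74.0, 45.0, 39.0, 34.0, 30.0, 0.0 m³/s.
ΣQ_DR = 496.0 m³/s.
With Δt = 0.5 h = 1800 s, V = ΣQ_DR · Δt = 496.0 × 1800 = 8.93 × 10^5 m³.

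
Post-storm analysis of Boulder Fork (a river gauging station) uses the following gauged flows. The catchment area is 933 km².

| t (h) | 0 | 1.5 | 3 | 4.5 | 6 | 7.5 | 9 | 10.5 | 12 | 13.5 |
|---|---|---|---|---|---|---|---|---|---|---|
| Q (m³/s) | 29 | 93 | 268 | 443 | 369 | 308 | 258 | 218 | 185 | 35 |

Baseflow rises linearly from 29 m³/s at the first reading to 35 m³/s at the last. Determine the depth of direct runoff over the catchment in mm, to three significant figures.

d ≈ 10.9 mm

Direct runoff: 0.00, 63.33, 237.67, 412.00, 337.33, 275.67, 225.00, 184.33, 150.67, 0.00 m³/s; ΣQ_DR = 1886 m³/s.
V = ΣQ_DR · Δt = 1886 × 5400 s = 1.018 × 10^7 m³.
Over A = 933 km², depth = V / A = 10.9 mm.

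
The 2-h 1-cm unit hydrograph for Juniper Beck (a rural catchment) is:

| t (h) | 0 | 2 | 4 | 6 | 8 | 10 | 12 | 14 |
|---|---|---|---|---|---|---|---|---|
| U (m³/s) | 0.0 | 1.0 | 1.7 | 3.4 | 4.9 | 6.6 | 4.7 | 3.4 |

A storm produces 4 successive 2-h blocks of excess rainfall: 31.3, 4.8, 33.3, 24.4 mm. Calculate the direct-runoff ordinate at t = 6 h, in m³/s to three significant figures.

Q ≈ 14.8 m³/s

By discrete convolution, Q_j = Σ (P_i / 10 mm) · U_{j−i}.
At t = 6 h (j=3): Q = (31.3/10)·3.4 + (4.8/10)·1.7 + (33.3/10)·1.0 + (24.4/10)·0.0 = 14.8 m³/s.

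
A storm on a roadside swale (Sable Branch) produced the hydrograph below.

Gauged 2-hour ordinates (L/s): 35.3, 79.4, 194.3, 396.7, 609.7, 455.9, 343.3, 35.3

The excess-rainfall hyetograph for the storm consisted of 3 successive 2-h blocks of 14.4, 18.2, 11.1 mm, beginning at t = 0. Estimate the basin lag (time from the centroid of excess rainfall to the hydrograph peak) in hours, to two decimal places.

t_L ≈ 5.15 h

Centroid of excess rainfall: t_c = Σ P_i·t̄_i / ΣP_i = 2.8490 h (block centres at 1, 3, 5 h).
Hydrograph peak occurs at t = 8 h, so basin lag t_L = 8 − 2.8490 = 5.15 h.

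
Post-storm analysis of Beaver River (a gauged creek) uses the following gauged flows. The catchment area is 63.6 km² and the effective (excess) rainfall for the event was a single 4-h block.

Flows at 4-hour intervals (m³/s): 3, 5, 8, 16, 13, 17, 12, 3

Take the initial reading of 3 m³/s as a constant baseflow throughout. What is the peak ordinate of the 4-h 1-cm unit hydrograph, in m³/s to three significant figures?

Direct runoff: 0.0, 2.0, 5.0, 13.0, 10.0, 14.0, 9.0, 0.0 m³/s; ΣQ_DR = 53.00 m³/s, peak = 14.0 m³/s.
Runoff depth d = ΣQ_DR·Δt / A = 53.00 × 14400 / (63.6 km²) = 12.00 mm.
The 1-cm UH is the DRH scaled by (10 mm)/d, so U_p = 14.0 × 10/12.00 = 11.7 m³/s.

U_p ≈ 11.7 m³/s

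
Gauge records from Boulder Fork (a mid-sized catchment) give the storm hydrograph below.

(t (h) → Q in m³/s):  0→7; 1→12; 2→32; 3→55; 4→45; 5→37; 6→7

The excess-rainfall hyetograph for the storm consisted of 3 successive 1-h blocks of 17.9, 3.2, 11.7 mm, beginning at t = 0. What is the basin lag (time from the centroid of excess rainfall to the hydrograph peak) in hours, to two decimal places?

t_L ≈ 1.69 h

Centroid of excess rainfall: t_c = Σ P_i·t̄_i / ΣP_i = 1.3110 h (block centres at 0.5, 1.5, 2.5 h).
Hydrograph peak occurs at t = 3 h, so basin lag t_L = 3 − 1.3110 = 1.69 h.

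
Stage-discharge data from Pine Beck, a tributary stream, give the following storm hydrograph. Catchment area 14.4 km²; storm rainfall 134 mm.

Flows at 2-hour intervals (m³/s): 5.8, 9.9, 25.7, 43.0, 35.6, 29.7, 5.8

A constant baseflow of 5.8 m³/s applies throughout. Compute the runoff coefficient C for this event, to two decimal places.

C ≈ 0.43

ΣQ_DR = 114.9 m³/s; V = ΣQ_DR·Δt = 8.273 × 10^5 m³.
Runoff depth d = V / A = 57.45 mm.
C = d / P = 57.45 / 134 = 0.43.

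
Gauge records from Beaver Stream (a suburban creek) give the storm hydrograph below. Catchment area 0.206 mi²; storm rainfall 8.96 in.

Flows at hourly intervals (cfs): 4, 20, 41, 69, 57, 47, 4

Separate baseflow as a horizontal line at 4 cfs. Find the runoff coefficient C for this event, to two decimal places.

C ≈ 0.18

ΣQ_DR = 214.0 cfs; V = ΣQ_DR·Δt = 7.704 × 10^5 ft³.
Runoff depth d = V / A = 1.610 in.
C = d / P = 1.610 / 8.96 = 0.18.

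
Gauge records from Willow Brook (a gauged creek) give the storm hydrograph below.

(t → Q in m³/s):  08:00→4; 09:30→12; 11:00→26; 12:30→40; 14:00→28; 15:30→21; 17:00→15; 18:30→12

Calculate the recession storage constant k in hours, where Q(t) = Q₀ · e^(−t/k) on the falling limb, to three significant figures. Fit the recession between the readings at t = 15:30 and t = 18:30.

k ≈ 5.36 h

On the falling limb, Q drops from 21 to 12 m³/s between t = 15:30 and t = 18:30 (Δt = 3 h).
k = −Δt / ln(Q₂/Q₁) = −3 / ln(12/21) = 5.36 h.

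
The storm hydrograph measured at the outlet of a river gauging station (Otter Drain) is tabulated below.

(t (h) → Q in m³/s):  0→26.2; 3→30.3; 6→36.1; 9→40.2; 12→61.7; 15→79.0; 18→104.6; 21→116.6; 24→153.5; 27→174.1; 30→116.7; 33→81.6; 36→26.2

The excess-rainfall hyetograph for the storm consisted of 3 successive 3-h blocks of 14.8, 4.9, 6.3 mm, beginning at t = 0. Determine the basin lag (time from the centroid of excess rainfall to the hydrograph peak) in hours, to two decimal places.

Centroid of excess rainfall: t_c = Σ P_i·t̄_i / ΣP_i = 3.5192 h (block centres at 1.5, 4.5, 7.5 h).
Hydrograph peak occurs at t = 27 h, so basin lag t_L = 27 − 3.5192 = 23.48 h.

t_L ≈ 23.48 h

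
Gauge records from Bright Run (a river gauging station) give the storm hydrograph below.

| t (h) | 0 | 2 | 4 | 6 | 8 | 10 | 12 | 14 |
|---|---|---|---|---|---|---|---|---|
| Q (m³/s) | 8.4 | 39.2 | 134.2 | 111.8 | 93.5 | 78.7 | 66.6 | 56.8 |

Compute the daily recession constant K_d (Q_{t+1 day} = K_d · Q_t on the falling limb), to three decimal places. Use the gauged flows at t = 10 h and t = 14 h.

Between t = 10 h and t = 14 h the flow falls from 78.7 to 56.8 m³/s over 2×2 h = 4 h.
Per-interval ratio K = (56.8/78.7)^(1/2) = 0.8495; K_d = K^(24/2) = 0.141.

K_d ≈ 0.141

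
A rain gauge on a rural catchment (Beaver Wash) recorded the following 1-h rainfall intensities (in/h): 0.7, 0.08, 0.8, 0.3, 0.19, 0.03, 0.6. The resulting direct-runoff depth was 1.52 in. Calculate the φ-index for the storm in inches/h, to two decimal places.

Only the 4 blocks with intensity above φ contribute runoff: 0.7, 0.8, 0.3, 0.6 in/h.
Σ(I−φ)·Δt = d  ⇒  (0.7+0.8+0.3+0.6 − 4φ)·1 = 1.52
φ = (2.400 − 1.52/1) / 4 = 0.22 in/h.

φ ≈ 0.22 in/h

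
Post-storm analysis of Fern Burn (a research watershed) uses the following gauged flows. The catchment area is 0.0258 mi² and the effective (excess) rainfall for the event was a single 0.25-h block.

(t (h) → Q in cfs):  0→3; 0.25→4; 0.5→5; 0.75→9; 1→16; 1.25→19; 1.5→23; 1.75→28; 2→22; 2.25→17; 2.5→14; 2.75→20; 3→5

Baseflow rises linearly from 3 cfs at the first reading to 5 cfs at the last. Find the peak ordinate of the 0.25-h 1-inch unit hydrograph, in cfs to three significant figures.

Direct runoff: 0.00, 0.83, 1.67, 5.50, 12.33, 15.17, 19.00, 23.83, 17.67, 12.50, 9.33, 15.17, 0.00 cfs; ΣQ_DR = 133.0 cfs, peak = 23.83 cfs.
Runoff depth d = ΣQ_DR·Δt / A = 133.0 × 900 / (0.0258 mi²) = 1.997 in.
The 1-inch UH is the DRH scaled by (1 in)/d, so U_p = 23.83 × 1/1.997 = 11.9 cfs.

U_p ≈ 11.9 cfs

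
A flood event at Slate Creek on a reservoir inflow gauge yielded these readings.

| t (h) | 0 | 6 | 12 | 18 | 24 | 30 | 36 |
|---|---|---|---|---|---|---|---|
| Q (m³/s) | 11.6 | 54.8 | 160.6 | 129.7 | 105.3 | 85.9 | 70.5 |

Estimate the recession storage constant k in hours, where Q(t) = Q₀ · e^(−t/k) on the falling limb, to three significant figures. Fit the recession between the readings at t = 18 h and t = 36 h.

k ≈ 29.5 h

On the falling limb, Q drops from 129.7 to 70.5 m³/s between t = 18 h and t = 36 h (Δt = 18 h).
k = −Δt / ln(Q₂/Q₁) = −18 / ln(70.5/129.7) = 29.5 h.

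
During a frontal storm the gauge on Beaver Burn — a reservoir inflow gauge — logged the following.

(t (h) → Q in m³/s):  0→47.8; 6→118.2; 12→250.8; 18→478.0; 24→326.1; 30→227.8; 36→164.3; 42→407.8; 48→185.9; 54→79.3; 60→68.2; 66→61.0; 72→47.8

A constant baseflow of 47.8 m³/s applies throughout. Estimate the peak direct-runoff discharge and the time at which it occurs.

Q_p = 430.2 m³/s at t = 18 h

Subtracting baseflow gives direct-runoff ordinates: 0.0, 70.4, 203.0, 430.2, 278.3, 180.0, 116.5, 360.0, 138.1, 31.5, 20.4, 13.2, 0.0 m³/s.
The maximum is 430.2 m³/s, occurring at the reading for t = 18 h.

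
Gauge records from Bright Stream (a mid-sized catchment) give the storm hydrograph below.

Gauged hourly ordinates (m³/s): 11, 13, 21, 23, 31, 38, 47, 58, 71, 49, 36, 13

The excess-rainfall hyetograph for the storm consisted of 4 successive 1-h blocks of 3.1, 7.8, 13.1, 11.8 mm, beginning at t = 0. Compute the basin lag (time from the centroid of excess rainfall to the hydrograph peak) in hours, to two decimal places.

Centroid of excess rainfall: t_c = Σ P_i·t̄_i / ΣP_i = 2.4385 h (block centres at 0.5, 1.5, 2.5, 3.5 h).
Hydrograph peak occurs at t = 8 h, so basin lag t_L = 8 − 2.4385 = 5.56 h.

t_L ≈ 5.56 h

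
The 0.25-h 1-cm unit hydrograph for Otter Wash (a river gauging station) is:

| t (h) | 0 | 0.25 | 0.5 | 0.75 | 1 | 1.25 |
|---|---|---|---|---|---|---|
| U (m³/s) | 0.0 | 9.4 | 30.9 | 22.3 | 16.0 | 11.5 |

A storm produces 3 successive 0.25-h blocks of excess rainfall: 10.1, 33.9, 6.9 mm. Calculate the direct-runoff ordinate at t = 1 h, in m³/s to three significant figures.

Q ≈ 113 m³/s

By discrete convolution, Q_j = Σ (P_i / 10 mm) · U_{j−i}.
At t = 1 h (j=4): Q = (10.1/10)·16.0 + (33.9/10)·22.3 + (6.9/10)·30.9 = 113 m³/s.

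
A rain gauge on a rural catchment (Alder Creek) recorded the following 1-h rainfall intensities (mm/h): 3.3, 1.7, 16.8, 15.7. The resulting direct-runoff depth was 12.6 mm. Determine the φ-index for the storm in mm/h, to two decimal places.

φ ≈ 9.95 mm/h

Only the 2 blocks with intensity above φ contribute runoff: 16.8, 15.7 mm/h.
Σ(I−φ)·Δt = d  ⇒  (16.8+15.7 − 2φ)·1 = 12.6
φ = (32.50 − 12.6/1) / 2 = 9.95 mm/h.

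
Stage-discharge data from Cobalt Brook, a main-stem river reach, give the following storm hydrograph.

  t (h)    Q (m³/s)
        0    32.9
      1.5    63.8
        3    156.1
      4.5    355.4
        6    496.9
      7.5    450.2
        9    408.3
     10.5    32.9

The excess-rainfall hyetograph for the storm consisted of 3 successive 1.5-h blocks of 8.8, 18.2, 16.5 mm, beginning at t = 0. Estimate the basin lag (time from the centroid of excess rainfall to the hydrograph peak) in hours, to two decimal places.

Centroid of excess rainfall: t_c = Σ P_i·t̄_i / ΣP_i = 2.5155 h (block centres at 0.75, 2.25, 3.75 h).
Hydrograph peak occurs at t = 6 h, so basin lag t_L = 6 − 2.5155 = 3.48 h.

t_L ≈ 3.48 h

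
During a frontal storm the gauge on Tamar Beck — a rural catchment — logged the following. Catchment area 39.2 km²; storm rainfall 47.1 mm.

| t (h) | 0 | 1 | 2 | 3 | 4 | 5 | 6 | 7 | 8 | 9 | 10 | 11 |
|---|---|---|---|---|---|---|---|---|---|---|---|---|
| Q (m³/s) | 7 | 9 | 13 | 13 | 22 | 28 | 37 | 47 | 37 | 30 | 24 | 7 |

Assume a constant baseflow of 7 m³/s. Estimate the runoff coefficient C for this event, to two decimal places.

C ≈ 0.37

ΣQ_DR = 190.0 m³/s; V = ΣQ_DR·Δt = 6.840 × 10^5 m³.
Runoff depth d = V / A = 17.45 mm.
C = d / P = 17.45 / 47.1 = 0.37.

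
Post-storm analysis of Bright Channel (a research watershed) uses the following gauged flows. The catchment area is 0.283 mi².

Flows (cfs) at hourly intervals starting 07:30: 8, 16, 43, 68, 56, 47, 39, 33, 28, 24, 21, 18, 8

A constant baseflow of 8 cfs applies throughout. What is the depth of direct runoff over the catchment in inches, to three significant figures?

Direct runoff: 0.0, 8.0, 35.0, 60.0, 48.0, 39.0, 31.0, 25.0, 20.0, 16.0, 13.0, 10.0, 0.0 cfs; ΣQ_DR = 305.0 cfs.
V = ΣQ_DR · Δt = 305.0 × 3600 s = 1.098 × 10^6 ft³.
Over A = 0.283 mi², depth = V / A = 1.67 in.

d ≈ 1.67 in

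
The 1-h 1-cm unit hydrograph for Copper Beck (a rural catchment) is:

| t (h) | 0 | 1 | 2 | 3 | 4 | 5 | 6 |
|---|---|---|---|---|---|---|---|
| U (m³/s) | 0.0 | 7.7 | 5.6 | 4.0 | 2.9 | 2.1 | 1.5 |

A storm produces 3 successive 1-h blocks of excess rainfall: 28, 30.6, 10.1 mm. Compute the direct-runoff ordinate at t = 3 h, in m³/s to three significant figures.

Q ≈ 36.1 m³/s

By discrete convolution, Q_j = Σ (P_i / 10 mm) · U_{j−i}.
At t = 3 h (j=3): Q = (28/10)·4.0 + (30.6/10)·5.6 + (10.1/10)·7.7 = 36.1 m³/s.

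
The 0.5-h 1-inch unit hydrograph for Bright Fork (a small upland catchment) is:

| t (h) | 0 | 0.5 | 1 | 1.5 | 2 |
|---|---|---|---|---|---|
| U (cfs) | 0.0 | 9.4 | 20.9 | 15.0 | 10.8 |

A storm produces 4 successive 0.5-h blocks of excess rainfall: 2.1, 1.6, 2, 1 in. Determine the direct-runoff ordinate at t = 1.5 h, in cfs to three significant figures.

Q ≈ 83.7 cfs

By discrete convolution, Q_j = Σ (P_i / 1 in) · U_{j−i}.
At t = 1.5 h (j=3): Q = (2.1/1)·15.0 + (1.6/1)·20.9 + (2/1)·9.4 + (1/1)·0.0 = 83.7 cfs.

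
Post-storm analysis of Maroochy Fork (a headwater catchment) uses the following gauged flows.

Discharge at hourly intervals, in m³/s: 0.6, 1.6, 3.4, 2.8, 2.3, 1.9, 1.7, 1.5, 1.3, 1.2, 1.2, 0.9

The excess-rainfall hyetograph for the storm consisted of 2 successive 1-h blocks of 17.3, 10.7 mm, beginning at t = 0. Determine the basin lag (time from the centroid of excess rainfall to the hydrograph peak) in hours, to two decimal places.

t_L ≈ 1.12 h

Centroid of excess rainfall: t_c = Σ P_i·t̄_i / ΣP_i = 0.8821 h (block centres at 0.5, 1.5 h).
Hydrograph peak occurs at t = 2 h, so basin lag t_L = 2 − 0.8821 = 1.12 h.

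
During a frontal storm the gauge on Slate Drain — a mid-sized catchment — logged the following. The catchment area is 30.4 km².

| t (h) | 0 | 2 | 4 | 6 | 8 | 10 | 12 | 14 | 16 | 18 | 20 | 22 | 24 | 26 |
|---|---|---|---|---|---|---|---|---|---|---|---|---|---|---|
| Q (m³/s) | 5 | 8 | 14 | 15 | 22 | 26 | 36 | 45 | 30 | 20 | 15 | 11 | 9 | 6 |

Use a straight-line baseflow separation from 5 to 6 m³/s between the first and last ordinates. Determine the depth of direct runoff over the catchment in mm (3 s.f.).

d ≈ 43.8 mm

Direct runoff: 0.00, 2.92, 8.85, 9.77, 16.69, 20.62, 30.54, 39.46, 24.38, 14.31, 9.23, 5.15, 3.08, 0.00 m³/s; ΣQ_DR = 185.0 m³/s.
V = ΣQ_DR · Δt = 185.0 × 7200 s = 1.332 × 10^6 m³.
Over A = 30.4 km², depth = V / A = 43.8 mm.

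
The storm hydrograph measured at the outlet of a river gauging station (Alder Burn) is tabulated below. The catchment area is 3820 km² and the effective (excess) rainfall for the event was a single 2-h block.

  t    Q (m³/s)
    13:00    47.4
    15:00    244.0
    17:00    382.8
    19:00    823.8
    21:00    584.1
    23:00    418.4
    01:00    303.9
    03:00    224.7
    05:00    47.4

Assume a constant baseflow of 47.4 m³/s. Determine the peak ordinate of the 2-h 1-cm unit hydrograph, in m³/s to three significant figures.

Direct runoff: 0.0, 196.6, 335.4, 776.4, 536.7, 371.0, 256.5, 177.3, 0.0 m³/s; ΣQ_DR = 2650 m³/s, peak = 776.4 m³/s.
Runoff depth d = ΣQ_DR·Δt / A = 2650 × 7200 / (3820 km²) = 4.995 mm.
The 1-cm UH is the DRH scaled by (10 mm)/d, so U_p = 776.4 × 10/4.995 = 1550 m³/s.

U_p ≈ 1550 m³/s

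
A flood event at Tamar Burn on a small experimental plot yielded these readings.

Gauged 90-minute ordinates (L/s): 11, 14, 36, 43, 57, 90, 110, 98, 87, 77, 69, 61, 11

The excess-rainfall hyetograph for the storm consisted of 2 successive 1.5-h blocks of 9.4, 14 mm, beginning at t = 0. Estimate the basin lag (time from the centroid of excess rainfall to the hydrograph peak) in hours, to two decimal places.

t_L ≈ 7.35 h

Centroid of excess rainfall: t_c = Σ P_i·t̄_i / ΣP_i = 1.6474 h (block centres at 0.75, 2.25 h).
Hydrograph peak occurs at t = 9 h, so basin lag t_L = 9 − 1.6474 = 7.35 h.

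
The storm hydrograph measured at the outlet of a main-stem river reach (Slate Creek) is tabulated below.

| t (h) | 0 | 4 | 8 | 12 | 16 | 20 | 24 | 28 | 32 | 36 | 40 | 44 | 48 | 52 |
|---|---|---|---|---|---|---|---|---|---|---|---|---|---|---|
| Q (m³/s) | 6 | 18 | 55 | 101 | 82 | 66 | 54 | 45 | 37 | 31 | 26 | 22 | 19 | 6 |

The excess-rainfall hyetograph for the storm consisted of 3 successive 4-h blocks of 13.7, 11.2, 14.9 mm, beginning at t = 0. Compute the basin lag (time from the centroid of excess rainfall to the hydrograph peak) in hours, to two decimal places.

Centroid of excess rainfall: t_c = Σ P_i·t̄_i / ΣP_i = 6.1206 h (block centres at 2, 6, 10 h).
Hydrograph peak occurs at t = 12 h, so basin lag t_L = 12 − 6.1206 = 5.88 h.

t_L ≈ 5.88 h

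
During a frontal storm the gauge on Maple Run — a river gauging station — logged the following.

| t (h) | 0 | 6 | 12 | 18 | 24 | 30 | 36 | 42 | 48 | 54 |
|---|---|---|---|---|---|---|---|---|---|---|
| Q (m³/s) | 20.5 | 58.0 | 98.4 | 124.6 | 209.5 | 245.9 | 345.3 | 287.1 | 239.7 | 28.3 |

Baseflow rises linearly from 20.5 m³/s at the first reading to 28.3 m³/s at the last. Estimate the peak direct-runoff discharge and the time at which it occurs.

Q_p = 319.60 m³/s at t = 36 h

Subtracting baseflow gives direct-runoff ordinates: 0.00, 36.63, 76.17, 101.50, 185.53, 221.07, 319.60, 260.53, 212.27, 0.00 m³/s.
The maximum is 319.60 m³/s, occurring at the reading for t = 36 h.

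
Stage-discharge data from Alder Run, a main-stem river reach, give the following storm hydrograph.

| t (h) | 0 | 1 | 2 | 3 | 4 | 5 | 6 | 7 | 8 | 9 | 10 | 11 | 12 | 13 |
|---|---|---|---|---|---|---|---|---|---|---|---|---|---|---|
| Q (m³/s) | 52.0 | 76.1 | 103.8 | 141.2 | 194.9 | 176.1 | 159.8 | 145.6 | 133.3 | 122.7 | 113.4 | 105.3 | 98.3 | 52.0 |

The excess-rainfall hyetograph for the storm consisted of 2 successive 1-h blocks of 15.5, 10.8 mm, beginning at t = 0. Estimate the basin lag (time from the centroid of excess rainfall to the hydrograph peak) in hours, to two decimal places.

Centroid of excess rainfall: t_c = Σ P_i·t̄_i / ΣP_i = 0.9106 h (block centres at 0.5, 1.5 h).
Hydrograph peak occurs at t = 4 h, so basin lag t_L = 4 − 0.9106 = 3.09 h.

t_L ≈ 3.09 h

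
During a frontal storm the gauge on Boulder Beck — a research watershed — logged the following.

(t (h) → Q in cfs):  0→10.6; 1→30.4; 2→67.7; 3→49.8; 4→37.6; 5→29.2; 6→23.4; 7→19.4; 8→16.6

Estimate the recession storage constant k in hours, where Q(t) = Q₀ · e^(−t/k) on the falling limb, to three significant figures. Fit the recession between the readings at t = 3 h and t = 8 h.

On the falling limb, Q drops from 49.8 to 16.6 cfs between t = 3 h and t = 8 h (Δt = 5 h).
k = −Δt / ln(Q₂/Q₁) = −5 / ln(16.6/49.8) = 4.55 h.

k ≈ 4.55 h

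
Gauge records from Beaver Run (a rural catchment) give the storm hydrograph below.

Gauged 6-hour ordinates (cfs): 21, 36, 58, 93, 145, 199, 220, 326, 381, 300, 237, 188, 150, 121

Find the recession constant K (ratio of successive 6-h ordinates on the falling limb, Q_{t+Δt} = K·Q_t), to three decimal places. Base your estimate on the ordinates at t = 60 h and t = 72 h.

Using the recession-limb readings at t = 60 h and t = 72 h: Q falls from 237 to 150 cfs over 2 intervals.
K = (Q₂/Q₁)^(1/2) = (150/237)^(1/2) = 0.796.

K ≈ 0.796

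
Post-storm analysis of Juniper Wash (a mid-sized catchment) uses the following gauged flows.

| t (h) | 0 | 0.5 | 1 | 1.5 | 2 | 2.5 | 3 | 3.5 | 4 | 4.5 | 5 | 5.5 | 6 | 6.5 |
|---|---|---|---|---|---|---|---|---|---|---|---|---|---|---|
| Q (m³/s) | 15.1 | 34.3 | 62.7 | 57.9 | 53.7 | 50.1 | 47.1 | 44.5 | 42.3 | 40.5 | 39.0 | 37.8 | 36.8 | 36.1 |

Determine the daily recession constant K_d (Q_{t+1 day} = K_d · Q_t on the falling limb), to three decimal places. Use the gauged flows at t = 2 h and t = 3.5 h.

Between t = 2 h and t = 3.5 h the flow falls from 53.7 to 44.5 m³/s over 3×0.5 h = 1.5 h.
Per-interval ratio K = (44.5/53.7)^(1/3) = 0.9393; K_d = K^(24/0.5) = 0.049.

K_d ≈ 0.049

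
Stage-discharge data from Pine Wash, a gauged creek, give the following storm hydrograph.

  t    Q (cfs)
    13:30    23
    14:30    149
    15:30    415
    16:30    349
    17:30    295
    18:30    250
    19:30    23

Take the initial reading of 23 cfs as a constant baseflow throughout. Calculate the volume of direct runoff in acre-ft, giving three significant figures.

V ≈ 111 acre-ft

Direct-runoff ordinates (Q − Q_b): 0.0, 126.0, 392.0, 326.0, 272.0, 227.0, 0.0 cfs.
ΣQ_DR = 1343 cfs.
With Δt = 1 h = 3600 s, V = ΣQ_DR · Δt = 1343 × 3600 = 4.83 × 10^6 ft³ = 111 acre-ft.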